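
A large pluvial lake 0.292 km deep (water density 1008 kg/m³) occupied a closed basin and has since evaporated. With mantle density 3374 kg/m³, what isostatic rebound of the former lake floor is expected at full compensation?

u = d ρ_w/ρ_m = 0.292 km × 1008/3374 = 0.0872 km.

0.0872 km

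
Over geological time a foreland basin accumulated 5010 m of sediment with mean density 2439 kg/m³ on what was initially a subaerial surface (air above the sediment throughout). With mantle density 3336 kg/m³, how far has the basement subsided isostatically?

Subaerial load: s = t ρ_sed / ρ_m = 5010 m × 2439/3336 = 3660 m.

3660 m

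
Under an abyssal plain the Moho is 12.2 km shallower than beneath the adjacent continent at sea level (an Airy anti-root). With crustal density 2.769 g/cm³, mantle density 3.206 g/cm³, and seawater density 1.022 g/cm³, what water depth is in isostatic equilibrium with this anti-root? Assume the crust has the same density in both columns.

Replacing a thickness d of crust by seawater at the top must be balanced by replacing crust with mantle at the base: d (ρ_c − ρ_w) = a (ρ_m − ρ_c).
d = a (ρ_m − ρ_c)/(ρ_c − ρ_w) = 12.2 km × 0.437/1.747 = 3.05 km.

3.05 km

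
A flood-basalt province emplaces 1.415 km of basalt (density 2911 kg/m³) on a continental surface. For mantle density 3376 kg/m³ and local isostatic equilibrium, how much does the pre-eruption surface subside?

1.22 km

Subaerial loading: s = t ρ_load / ρ_m.
s = 1.415 km × 2911/3376 = 1.22 km.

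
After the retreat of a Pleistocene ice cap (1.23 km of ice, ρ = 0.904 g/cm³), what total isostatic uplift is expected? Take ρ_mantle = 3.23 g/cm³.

0.344 km

Removing the load lets mantle flow back in; uplift u satisfies ρ_ice t = ρ_m u.
u = t ρ_ice/ρ_m = 1.23 km × 0.904/3.23 = 0.344 km.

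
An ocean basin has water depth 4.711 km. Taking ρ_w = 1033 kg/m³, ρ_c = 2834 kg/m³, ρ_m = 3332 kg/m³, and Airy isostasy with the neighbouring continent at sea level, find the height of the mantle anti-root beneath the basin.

17 km

Isostatic balance requires: replacing crust with seawater at the top is compensated by replacing crust with mantle at the base: d (ρ_c − ρ_w) = a (ρ_m − ρ_c).
a = d (ρ_c − ρ_w)/(ρ_m − ρ_c) = 4.711 km × 1801/498 = 17 km.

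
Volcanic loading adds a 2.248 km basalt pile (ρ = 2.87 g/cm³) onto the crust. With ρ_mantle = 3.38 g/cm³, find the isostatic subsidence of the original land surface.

1.91 km

Subaerial loading: s = t ρ_load / ρ_m.
s = 2.248 km × 2.87/3.38 = 1.91 km.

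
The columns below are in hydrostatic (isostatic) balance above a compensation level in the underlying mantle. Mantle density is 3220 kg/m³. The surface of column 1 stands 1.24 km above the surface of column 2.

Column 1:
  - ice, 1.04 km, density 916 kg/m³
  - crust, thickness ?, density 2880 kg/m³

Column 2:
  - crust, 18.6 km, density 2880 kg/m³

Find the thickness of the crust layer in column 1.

Take the compensation level at the base of the deeper column (depth z_c below the surface of column 1) and equate Σ ρ_i t_i down to z_c; mantle fills any gap and the z_c terms cancel.
Column 1: 1.04×916 + x×2880 + (z_c − 1.04 − x)×3220
Column 2: 1.24×0 + 18.6×2880 + (z_c − 1.24 − 18.6)×3220
The z_c×3220 term appears on both sides and cancels. Collect the known terms of each column as K = Σ(ρt)_known − 3220 × (depth of known layers): K_1 = 952.64 − 3220×1.04 = −2396.16; K_2 = 53568 − 3220×(1.24 + 18.6) = −10316.8.
Balance: K_1 − x×(3220 − 2880) = K_2, so x = (K_1 − K_2)/(3220 − 2880) = 7920.64/340 = 23.3 km.

23.3 km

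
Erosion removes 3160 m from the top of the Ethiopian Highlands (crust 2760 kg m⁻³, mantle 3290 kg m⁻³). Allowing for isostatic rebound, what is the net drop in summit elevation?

Rebound u = e ρ_c/ρ_m = 3160 m × 2760/3290 = 2651 m.
Net surface drop = e − u = 3160 m − 2651 m = e (ρ_m − ρ_c)/ρ_m = 509 m.

509 m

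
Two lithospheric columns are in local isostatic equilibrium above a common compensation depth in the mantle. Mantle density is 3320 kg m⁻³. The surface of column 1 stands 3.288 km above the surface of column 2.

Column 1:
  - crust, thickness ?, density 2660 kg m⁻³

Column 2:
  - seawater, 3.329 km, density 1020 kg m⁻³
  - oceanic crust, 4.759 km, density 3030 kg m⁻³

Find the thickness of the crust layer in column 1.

Take the compensation level at the base of the deeper column (depth z_c below the surface of column 1) and equate Σ ρ_i t_i down to z_c; mantle fills any gap and the z_c terms cancel.
Column 1: x×2660 + (z_c − 0 − x)×3320
Column 2: 3.288×0 + 3.329×1020 + 4.759×3030 + (z_c − 3.288 − 8.088)×3320
The z_c×3320 term appears on both sides and cancels. Collect the known terms of each column as K = Σ(ρt)_known − 3320 × (depth of known layers): K_1 = 0 − 3320×0 = 0; K_2 = 17815.35 − 3320×(3.288 + 8.088) = −19952.97.
Balance: K_1 − x×(3320 − 2660) = K_2, so x = (K_1 − K_2)/(3320 − 2660) = 19953/660 = 30.2 km.

30.2 km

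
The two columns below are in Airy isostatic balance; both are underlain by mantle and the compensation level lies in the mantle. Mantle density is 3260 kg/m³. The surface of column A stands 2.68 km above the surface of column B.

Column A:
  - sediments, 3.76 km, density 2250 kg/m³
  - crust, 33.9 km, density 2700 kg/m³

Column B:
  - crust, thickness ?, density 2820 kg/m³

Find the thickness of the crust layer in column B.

Take the compensation level at the base of the deeper column (depth z_c below the surface of column A) and equate Σ ρ_i t_i down to z_c; mantle fills any gap and the z_c terms cancel.
Column A: 3.76×2250 + 33.9×2700 + (z_c − 37.66)×3260
Column B: 2.68×0 + x×2820 + (z_c − 2.68 − 0 − x)×3260
The z_c×3260 term appears on both sides and cancels. Collect the known terms of each column as K = Σ(ρt)_known − 3260 × (depth of known layers): K_A = 99990 − 3260×37.66 = −22781.6; K_B = 0 − 3260×(2.68 + 0) = −8736.8.
Balance: K_A = K_B − x×(3260 − 2820), so x = (K_B − K_A)/(3260 − 2820) = 14044.8/440 = 31.9 km.

31.9 km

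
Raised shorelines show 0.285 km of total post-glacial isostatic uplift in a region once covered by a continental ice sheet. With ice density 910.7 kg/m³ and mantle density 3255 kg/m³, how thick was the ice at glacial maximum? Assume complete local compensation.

u = t ρ_ice/ρ_m → t = u ρ_m/ρ_ice = 0.285 km × 3255/910.7 = 1.02 km.

1.02 km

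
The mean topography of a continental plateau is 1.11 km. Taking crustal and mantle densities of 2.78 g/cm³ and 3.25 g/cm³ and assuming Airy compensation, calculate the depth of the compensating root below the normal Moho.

6.57 km

By Archimedes' principle applied to the lithosphere: the weight of the topography is balanced by the buoyancy of the root, ρ_c h = (ρ_m − ρ_c) r.
r = h · ρ_c / (ρ_m − ρ_c) = 1.11 km × 2.78 / (3.25 − 2.78) = 6.57 km.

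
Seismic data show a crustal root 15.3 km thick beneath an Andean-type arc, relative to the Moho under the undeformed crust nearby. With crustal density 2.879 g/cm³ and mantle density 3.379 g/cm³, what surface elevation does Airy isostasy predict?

2.66 km

Equating mass per unit area of the two columns: ρ_c h = (ρ_m − ρ_c) r.
h = r (ρ_m − ρ_c) / ρ_c = 15.3 km × (3.379 − 2.879) / 2.879 = 2.66 km.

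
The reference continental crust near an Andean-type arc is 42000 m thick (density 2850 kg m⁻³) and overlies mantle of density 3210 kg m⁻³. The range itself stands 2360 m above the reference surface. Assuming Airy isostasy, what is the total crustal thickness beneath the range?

Root depth r = h ρ_c / (ρ_m − ρ_c) = 2360 m × 2850 / 360 = 18680 m.
Total thickness = T + h + r = 42000 m + 2360 m + 18680 m = 63000 m.

63000 m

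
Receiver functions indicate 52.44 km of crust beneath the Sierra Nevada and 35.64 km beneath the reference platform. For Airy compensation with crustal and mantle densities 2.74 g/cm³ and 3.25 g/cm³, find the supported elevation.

Excess crust Δ = 52.44 km − 35.64 km = 16.8 km, split between elevation h and root r with h + r = Δ.
Airy balance ρ_c h = (ρ_m − ρ_c) r gives r = h ρ_c/(ρ_m − ρ_c), so h (1 + ρ_c/(ρ_m − ρ_c)) = Δ, i.e. h = Δ (ρ_m − ρ_c)/ρ_m.
h = 16.8 km × 0.51/3.25 = 2.64 km.

2.64 km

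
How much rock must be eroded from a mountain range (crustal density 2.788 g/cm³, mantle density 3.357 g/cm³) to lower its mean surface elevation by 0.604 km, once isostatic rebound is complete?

3.56 km

Net drop Δ = e − u = e − e ρ_c/ρ_m = e (ρ_m − ρ_c)/ρ_m.
e = Δ ρ_m/(ρ_m − ρ_c) = 0.604 km × 3.357/0.569 = 3.56 km.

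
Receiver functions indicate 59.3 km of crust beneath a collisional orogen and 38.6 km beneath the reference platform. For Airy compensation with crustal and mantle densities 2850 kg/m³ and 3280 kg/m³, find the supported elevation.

Excess crust Δ = 59.3 km − 38.6 km = 20.7 km, split between elevation h and root r with h + r = Δ.
Airy balance ρ_c h = (ρ_m − ρ_c) r gives r = h ρ_c/(ρ_m − ρ_c), so h (1 + ρ_c/(ρ_m − ρ_c)) = Δ, i.e. h = Δ (ρ_m − ρ_c)/ρ_m.
h = 20.7 km × 430/3280 = 2.71 km.

2.71 km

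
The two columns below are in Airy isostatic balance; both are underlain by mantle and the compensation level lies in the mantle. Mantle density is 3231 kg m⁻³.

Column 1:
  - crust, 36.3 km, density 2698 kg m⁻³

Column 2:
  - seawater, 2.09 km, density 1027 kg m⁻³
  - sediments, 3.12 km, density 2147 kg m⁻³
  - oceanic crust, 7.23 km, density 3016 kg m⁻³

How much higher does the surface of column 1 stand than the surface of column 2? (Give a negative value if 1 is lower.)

3.03 km

For any compensation level in the mantle, the mantle terms cancel and isostasy reduces to e = (Σt_1 − Σt_2) − (Σ(ρt)_1 − Σ(ρt)_2) / ρ_m.
Σt_1 = 36.3 km; Σt_2 = 12.44 km; Σ(ρt)_1 = 97937.4; Σ(ρt)_2 = 30650.75 (in km·kg m⁻³).
e = (36.3 − 12.44) − (97937.4 − 30650.75) / 3231 = 3.03 km.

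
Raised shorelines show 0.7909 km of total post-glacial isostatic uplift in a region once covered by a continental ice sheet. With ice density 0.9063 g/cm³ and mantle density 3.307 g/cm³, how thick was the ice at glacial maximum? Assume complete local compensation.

2.89 km

u = t ρ_ice/ρ_m → t = u ρ_m/ρ_ice = 0.7909 km × 3.307/0.9063 = 2.89 km.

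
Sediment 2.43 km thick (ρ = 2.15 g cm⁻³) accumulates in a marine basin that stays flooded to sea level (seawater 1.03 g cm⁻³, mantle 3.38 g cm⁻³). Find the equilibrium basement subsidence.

1.16 km

Submarine loading: the sediment displaces seawater, and the subsidence is in turn flooded, so s (ρ_m − ρ_w) = t (ρ_sed − ρ_w).
s = 2.43 km × (2.15 − 1.03) / (3.38 − 1.03) = 1.16 km.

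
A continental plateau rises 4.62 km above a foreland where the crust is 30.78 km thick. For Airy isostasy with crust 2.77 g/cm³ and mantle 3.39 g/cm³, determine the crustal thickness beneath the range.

56 km

Root depth r = h ρ_c / (ρ_m − ρ_c) = 4.62 km × 2.77 / 0.62 = 20.64 km.
Total thickness = T + h + r = 30.78 km + 4.62 km + 20.64 km = 56 km.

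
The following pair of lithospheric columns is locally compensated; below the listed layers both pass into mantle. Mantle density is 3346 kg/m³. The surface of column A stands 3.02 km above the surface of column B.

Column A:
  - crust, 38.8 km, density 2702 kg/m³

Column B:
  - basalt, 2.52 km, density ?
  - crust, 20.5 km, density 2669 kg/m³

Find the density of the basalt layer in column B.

2950 kg/m³

Take the compensation level at the base of the deeper column (depth z_c below the surface of column A) and equate Σ ρ_i t_i down to z_c; mantle fills any gap and the z_c terms cancel.
Column A: 38.8×2702 + (z_c − 38.8)×3346
Column B: 3.02×0 + 2.52×ρ + 20.5×2669 + (z_c − 3.02 − 23.02)×3346
The z_c×3346 term appears on both sides and cancels. Collect the known terms of each column as K = Σ(ρt)_known − 3346 × (depth of known layers): K_A = 104837.6 − 3346×38.8 = −24987.2; K_B = 54714.5 − 3346×(3.02 + 23.02) = −32415.34.
Balance: K_A = K_B + 2.52×ρ, so ρ = (K_A − K_B)/2.52 = 7428.14/2.52 = 2950 kg/m³.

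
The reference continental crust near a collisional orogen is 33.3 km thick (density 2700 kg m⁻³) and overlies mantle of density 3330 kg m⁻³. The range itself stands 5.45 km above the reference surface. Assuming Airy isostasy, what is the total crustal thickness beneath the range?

62.1 km

Root depth r = h ρ_c / (ρ_m − ρ_c) = 5.45 km × 2700 / 630 = 23.36 km.
Total thickness = T + h + r = 33.3 km + 5.45 km + 23.36 km = 62.1 km.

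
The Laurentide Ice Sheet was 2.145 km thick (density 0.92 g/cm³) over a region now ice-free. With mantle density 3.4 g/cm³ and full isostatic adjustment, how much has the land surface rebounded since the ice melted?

0.58 km

Removing the load lets mantle flow back in; uplift u satisfies ρ_ice t = ρ_m u.
u = t ρ_ice/ρ_m = 2.145 km × 0.92/3.4 = 0.58 km.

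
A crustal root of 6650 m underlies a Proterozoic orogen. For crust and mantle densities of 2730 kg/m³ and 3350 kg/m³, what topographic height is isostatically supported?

1510 m

Equating mass per unit area of the two columns: ρ_c h = (ρ_m − ρ_c) r.
h = r (ρ_m − ρ_c) / ρ_c = 6650 m × (3350 − 2730) / 2730 = 1510 m.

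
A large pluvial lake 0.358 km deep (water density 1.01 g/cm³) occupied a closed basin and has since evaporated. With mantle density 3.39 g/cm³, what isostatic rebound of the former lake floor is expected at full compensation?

0.107 km

u = d ρ_w/ρ_m = 0.358 km × 1.01/3.39 = 0.107 km.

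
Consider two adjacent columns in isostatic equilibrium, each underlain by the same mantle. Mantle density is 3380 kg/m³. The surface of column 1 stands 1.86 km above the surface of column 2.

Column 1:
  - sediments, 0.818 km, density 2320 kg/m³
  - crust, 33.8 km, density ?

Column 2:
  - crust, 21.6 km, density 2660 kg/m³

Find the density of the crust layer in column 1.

Take the compensation level at the base of the deeper column (depth z_c below the surface of column 1) and equate Σ ρ_i t_i down to z_c; mantle fills any gap and the z_c terms cancel.
Column 1: 0.818×2320 + 33.8×ρ + (z_c − 34.618)×3380
Column 2: 1.86×0 + 21.6×2660 + (z_c − 1.86 − 21.6)×3380
The z_c×3380 term appears on both sides and cancels. Collect the known terms of each column as K = Σ(ρt)_known − 3380 × (depth of known layers): K_1 = 1897.76 − 3380×34.618 = −115111.08; K_2 = 57456 − 3380×(1.86 + 21.6) = −21838.8.
Balance: K_1 + 33.8×ρ = K_2, so ρ = (K_2 − K_1)/33.8 = 93272.3/33.8 = 2760 kg/m³.

2760 kg/m³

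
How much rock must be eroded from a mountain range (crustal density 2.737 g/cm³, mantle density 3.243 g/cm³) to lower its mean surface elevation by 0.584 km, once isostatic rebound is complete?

3.74 km

Net drop Δ = e − u = e − e ρ_c/ρ_m = e (ρ_m − ρ_c)/ρ_m.
e = Δ ρ_m/(ρ_m − ρ_c) = 0.584 km × 3.243/0.506 = 3.74 km.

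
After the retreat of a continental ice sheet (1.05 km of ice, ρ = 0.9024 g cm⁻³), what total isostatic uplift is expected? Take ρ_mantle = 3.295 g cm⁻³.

0.288 km

Removing the load lets mantle flow back in; uplift u satisfies ρ_ice t = ρ_m u.
u = t ρ_ice/ρ_m = 1.05 km × 0.9024/3.295 = 0.288 km.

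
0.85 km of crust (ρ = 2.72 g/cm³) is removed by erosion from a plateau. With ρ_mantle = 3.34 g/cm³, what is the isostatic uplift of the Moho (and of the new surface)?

0.692 km

Unloading: uplift u = e ρ_c/ρ_m = 0.85 km × 2.72/3.34 = 0.692 km.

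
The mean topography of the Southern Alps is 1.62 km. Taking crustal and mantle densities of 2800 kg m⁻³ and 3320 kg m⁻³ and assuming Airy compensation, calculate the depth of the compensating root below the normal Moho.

8.72 km

Isostatic balance requires: the weight of the topography is balanced by the buoyancy of the root, ρ_c h = (ρ_m − ρ_c) r.
r = h · ρ_c / (ρ_m − ρ_c) = 1.62 km × 2800 / (3320 − 2800) = 8.72 km.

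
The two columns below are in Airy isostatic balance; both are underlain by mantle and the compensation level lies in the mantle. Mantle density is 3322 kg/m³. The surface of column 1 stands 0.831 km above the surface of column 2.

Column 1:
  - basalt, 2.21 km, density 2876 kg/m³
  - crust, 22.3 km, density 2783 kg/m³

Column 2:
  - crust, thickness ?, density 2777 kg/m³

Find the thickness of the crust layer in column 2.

18.8 km

Take the compensation level at the base of the deeper column (depth z_c below the surface of column 1) and equate Σ ρ_i t_i down to z_c; mantle fills any gap and the z_c terms cancel.
Column 1: 2.21×2876 + 22.3×2783 + (z_c − 24.51)×3322
Column 2: 0.831×0 + x×2777 + (z_c − 0.831 − 0 − x)×3322
The z_c×3322 term appears on both sides and cancels. Collect the known terms of each column as K = Σ(ρt)_known − 3322 × (depth of known layers): K_1 = 68416.86 − 3322×24.51 = −13005.36; K_2 = 0 − 3322×(0.831 + 0) = −2760.582.
Balance: K_1 = K_2 − x×(3322 − 2777), so x = (K_2 − K_1)/(3322 − 2777) = 10244.8/545 = 18.8 km.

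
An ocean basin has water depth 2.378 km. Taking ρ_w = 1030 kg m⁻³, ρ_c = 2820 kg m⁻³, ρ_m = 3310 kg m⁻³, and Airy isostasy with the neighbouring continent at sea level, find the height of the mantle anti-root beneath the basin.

Balancing pressure at the compensation depth: replacing crust with seawater at the top is compensated by replacing crust with mantle at the base: d (ρ_c − ρ_w) = a (ρ_m − ρ_c).
a = d (ρ_c − ρ_w)/(ρ_m − ρ_c) = 2.378 km × 1790/490 = 8.69 km.

8.69 km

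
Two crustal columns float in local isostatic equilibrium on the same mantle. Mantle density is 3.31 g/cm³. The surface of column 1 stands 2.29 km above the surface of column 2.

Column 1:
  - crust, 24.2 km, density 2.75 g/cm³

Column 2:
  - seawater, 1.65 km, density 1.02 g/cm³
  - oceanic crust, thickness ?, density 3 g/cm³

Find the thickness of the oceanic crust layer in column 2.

Take the compensation level at the base of the deeper column (depth z_c below the surface of column 1) and equate Σ ρ_i t_i down to z_c; mantle fills any gap and the z_c terms cancel.
Column 1: 24.2×2.75 + (z_c − 24.2)×3.31
Column 2: 2.29×0 + 1.65×1.02 + x×3 + (z_c − 2.29 − 1.65 − x)×3.31
The z_c×3.31 term appears on both sides and cancels. Collect the known terms of each column as K = Σ(ρt)_known − 3.31 × (depth of known layers): K_1 = 66.55 − 3.31×24.2 = −13.552; K_2 = 1.683 − 3.31×(2.29 + 1.65) = −11.3584.
Balance: K_1 = K_2 − x×(3.31 − 3), so x = (K_2 − K_1)/(3.31 − 3) = 2.1936/0.31 = 7.08 km.

7.08 km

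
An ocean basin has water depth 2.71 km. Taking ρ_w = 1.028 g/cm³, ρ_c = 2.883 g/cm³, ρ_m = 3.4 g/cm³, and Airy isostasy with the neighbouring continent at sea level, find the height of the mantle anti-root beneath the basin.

For local isostatic compensation: replacing crust with seawater at the top is compensated by replacing crust with mantle at the base: d (ρ_c − ρ_w) = a (ρ_m − ρ_c).
a = d (ρ_c − ρ_w)/(ρ_m − ρ_c) = 2.71 km × 1.855/0.517 = 9.72 km.

9.72 km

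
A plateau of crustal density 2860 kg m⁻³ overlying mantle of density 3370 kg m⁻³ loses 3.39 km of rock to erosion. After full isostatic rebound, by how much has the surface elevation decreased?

Rebound u = e ρ_c/ρ_m = 3.39 km × 2860/3370 = 2.877 km.
Net surface drop = e − u = 3.39 km − 2.877 km = e (ρ_m − ρ_c)/ρ_m = 0.513 km.

0.513 km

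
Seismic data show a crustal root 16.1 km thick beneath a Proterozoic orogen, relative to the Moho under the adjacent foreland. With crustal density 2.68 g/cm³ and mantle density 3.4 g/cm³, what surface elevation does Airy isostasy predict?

In Airy isostatic equilibrium: ρ_c h = (ρ_m − ρ_c) r.
h = r (ρ_m − ρ_c) / ρ_c = 16.1 km × (3.4 − 2.68) / 2.68 = 4.33 km.

4.33 km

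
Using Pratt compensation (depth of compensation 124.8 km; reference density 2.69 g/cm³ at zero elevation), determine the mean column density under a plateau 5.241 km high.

Pratt balance: ρ_ref D = ρ (D + h).
ρ = ρ_ref D/(D + h) = 2.69 × 124.8 km/(124.8 km + 5.241 km) = 2.58 g/cm³.

2.58 g/cm³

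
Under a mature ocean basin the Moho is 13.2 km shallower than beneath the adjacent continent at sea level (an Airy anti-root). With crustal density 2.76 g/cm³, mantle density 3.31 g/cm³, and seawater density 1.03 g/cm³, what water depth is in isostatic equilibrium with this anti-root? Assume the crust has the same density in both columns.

Replacing a thickness d of crust by seawater at the top must be balanced by replacing crust with mantle at the base: d (ρ_c − ρ_w) = a (ρ_m − ρ_c).
d = a (ρ_m − ρ_c)/(ρ_c − ρ_w) = 13.2 km × 0.55/1.73 = 4.2 km.

4.2 km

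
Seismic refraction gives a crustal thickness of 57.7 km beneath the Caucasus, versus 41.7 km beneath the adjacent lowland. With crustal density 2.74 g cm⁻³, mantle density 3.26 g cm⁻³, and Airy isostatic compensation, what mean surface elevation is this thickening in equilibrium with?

2.55 km

Excess crust Δ = 57.7 km − 41.7 km = 16 km, split between elevation h and root r with h + r = Δ.
Airy balance ρ_c h = (ρ_m − ρ_c) r gives r = h ρ_c/(ρ_m − ρ_c), so h (1 + ρ_c/(ρ_m − ρ_c)) = Δ, i.e. h = Δ (ρ_m − ρ_c)/ρ_m.
h = 16 km × 0.52/3.26 = 2.55 km.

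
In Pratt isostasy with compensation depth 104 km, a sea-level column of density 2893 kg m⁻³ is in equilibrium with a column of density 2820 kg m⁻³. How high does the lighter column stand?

ρ_ref D = ρ (D + h) → h = D (ρ_ref − ρ)/ρ.
h = 104 km × (2893 − 2820)/2820 = 2.69 km.

2.69 km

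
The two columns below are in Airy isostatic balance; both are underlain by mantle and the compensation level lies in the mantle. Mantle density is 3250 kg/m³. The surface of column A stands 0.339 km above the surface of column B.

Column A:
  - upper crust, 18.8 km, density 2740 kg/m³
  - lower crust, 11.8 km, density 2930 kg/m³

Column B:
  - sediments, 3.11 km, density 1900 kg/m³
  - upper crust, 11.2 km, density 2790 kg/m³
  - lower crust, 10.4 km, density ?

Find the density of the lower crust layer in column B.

2970 kg/m³

Take the compensation level at the base of the deeper column (depth z_c below the surface of column A) and equate Σ ρ_i t_i down to z_c; mantle fills any gap and the z_c terms cancel.
Column A: 18.8×2740 + 11.8×2930 + (z_c − 30.6)×3250
Column B: 0.339×0 + 3.11×1900 + 11.2×2790 + 10.4×ρ + (z_c − 0.339 − 24.71)×3250
The z_c×3250 term appears on both sides and cancels. Collect the known terms of each column as K = Σ(ρt)_known − 3250 × (depth of known layers): K_A = 86086 − 3250×30.6 = −13364; K_B = 37157 − 3250×(0.339 + 24.71) = −44252.25.
Balance: K_A = K_B + 10.4×ρ, so ρ = (K_A − K_B)/10.4 = 30888.2/10.4 = 2970 kg/m³.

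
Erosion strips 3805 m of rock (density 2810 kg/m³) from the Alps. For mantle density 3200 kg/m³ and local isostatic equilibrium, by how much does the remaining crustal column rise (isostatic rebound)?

3340 m

Unloading: uplift u = e ρ_c/ρ_m = 3805 m × 2810/3200 = 3340 m.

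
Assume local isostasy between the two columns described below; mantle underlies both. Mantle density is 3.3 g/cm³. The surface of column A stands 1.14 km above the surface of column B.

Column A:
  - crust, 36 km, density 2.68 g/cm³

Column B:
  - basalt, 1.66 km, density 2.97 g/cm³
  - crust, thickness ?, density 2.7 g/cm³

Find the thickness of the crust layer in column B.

Take the compensation level at the base of the deeper column (depth z_c below the surface of column A) and equate Σ ρ_i t_i down to z_c; mantle fills any gap and the z_c terms cancel.
Column A: 36×2.68 + (z_c − 36)×3.3
Column B: 1.14×0 + 1.66×2.97 + x×2.7 + (z_c − 1.14 − 1.66 − x)×3.3
The z_c×3.3 term appears on both sides and cancels. Collect the known terms of each column as K = Σ(ρt)_known − 3.3 × (depth of known layers): K_A = 96.48 − 3.3×36 = −22.32; K_B = 4.9302 − 3.3×(1.14 + 1.66) = −4.3098.
Balance: K_A = K_B − x×(3.3 − 2.7), so x = (K_B − K_A)/(3.3 − 2.7) = 18.0102/0.6 = 30 km.

30 km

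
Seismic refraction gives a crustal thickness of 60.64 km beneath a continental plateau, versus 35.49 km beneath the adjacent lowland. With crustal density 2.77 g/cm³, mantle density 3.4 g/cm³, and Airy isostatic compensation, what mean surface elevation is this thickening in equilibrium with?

4.66 km

Excess crust Δ = 60.64 km − 35.49 km = 25.15 km, split between elevation h and root r with h + r = Δ.
Airy balance ρ_c h = (ρ_m − ρ_c) r gives r = h ρ_c/(ρ_m − ρ_c), so h (1 + ρ_c/(ρ_m − ρ_c)) = Δ, i.e. h = Δ (ρ_m − ρ_c)/ρ_m.
h = 25.15 km × 0.63/3.4 = 4.66 km.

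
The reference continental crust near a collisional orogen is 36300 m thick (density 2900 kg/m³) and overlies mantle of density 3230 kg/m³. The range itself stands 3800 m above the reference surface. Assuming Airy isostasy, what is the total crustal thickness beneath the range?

73500 m

Root depth r = h ρ_c / (ρ_m − ρ_c) = 3800 m × 2900 / 330 = 33390 m.
Total thickness = T + h + r = 36300 m + 3800 m + 33390 m = 73500 m.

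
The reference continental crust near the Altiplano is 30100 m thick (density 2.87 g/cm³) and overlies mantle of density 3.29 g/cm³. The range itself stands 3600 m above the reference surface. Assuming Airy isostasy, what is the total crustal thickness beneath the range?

Root depth r = h ρ_c / (ρ_m − ρ_c) = 3600 m × 2.87 / 0.42 = 24600 m.
Total thickness = T + h + r = 30100 m + 3600 m + 24600 m = 58300 m.

58300 m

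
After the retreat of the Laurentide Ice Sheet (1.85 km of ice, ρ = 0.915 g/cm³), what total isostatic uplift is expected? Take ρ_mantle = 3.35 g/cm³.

Removing the load lets mantle flow back in; uplift u satisfies ρ_ice t = ρ_m u.
u = t ρ_ice/ρ_m = 1.85 km × 0.915/3.35 = 0.505 km.

0.505 km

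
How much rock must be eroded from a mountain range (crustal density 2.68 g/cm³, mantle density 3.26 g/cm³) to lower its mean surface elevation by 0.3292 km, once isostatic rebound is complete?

1.85 km

Net drop Δ = e − u = e − e ρ_c/ρ_m = e (ρ_m − ρ_c)/ρ_m.
e = Δ ρ_m/(ρ_m − ρ_c) = 0.3292 km × 3.26/0.58 = 1.85 km.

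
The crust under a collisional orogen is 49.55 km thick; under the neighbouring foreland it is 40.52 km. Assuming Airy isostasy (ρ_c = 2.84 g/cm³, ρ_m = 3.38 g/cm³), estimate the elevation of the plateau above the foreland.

Excess crust Δ = 49.55 km − 40.52 km = 9.03 km, split between elevation h and root r with h + r = Δ.
Airy balance ρ_c h = (ρ_m − ρ_c) r gives r = h ρ_c/(ρ_m − ρ_c), so h (1 + ρ_c/(ρ_m − ρ_c)) = Δ, i.e. h = Δ (ρ_m − ρ_c)/ρ_m.
h = 9.03 km × 0.54/3.38 = 1.44 km.

1.44 km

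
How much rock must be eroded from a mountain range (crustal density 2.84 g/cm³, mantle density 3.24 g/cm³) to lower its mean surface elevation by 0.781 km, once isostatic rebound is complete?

Net drop Δ = e − u = e − e ρ_c/ρ_m = e (ρ_m − ρ_c)/ρ_m.
e = Δ ρ_m/(ρ_m − ρ_c) = 0.781 km × 3.24/0.4 = 6.33 km.

6.33 km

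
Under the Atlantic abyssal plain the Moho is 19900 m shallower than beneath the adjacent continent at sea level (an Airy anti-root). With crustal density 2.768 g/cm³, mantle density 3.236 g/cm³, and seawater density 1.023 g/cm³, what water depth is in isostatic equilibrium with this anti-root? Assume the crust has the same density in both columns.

5340 m

Replacing a thickness d of crust by seawater at the top must be balanced by replacing crust with mantle at the base: d (ρ_c − ρ_w) = a (ρ_m − ρ_c).
d = a (ρ_m − ρ_c)/(ρ_c − ρ_w) = 19900 m × 0.468/1.745 = 5340 m.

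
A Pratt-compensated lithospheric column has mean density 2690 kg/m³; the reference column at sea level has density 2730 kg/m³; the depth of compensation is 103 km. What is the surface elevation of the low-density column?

1.53 km

ρ_ref D = ρ (D + h) → h = D (ρ_ref − ρ)/ρ.
h = 103 km × (2730 − 2690)/2690 = 1.53 km.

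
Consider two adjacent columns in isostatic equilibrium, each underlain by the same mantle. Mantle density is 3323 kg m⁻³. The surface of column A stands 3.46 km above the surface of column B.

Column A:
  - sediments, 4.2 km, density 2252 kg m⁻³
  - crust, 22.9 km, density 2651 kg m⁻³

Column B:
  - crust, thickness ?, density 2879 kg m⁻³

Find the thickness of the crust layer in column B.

Take the compensation level at the base of the deeper column (depth z_c below the surface of column A) and equate Σ ρ_i t_i down to z_c; mantle fills any gap and the z_c terms cancel.
Column A: 4.2×2252 + 22.9×2651 + (z_c − 27.1)×3323
Column B: 3.46×0 + x×2879 + (z_c − 3.46 − 0 − x)×3323
The z_c×3323 term appears on both sides and cancels. Collect the known terms of each column as K = Σ(ρt)_known − 3323 × (depth of known layers): K_A = 70166.3 − 3323×27.1 = −19887; K_B = 0 − 3323×(3.46 + 0) = −11497.58.
Balance: K_A = K_B − x×(3323 − 2879), so x = (K_B − K_A)/(3323 − 2879) = 8389.42/444 = 18.9 km.

18.9 km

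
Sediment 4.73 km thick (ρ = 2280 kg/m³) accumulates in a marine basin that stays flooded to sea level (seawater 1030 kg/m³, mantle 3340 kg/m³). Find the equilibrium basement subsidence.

2.56 km

Submarine loading: the sediment displaces seawater, and the subsidence is in turn flooded, so s (ρ_m − ρ_w) = t (ρ_sed − ρ_w).
s = 4.73 km × (2280 − 1030) / (3340 − 1030) = 2.56 km.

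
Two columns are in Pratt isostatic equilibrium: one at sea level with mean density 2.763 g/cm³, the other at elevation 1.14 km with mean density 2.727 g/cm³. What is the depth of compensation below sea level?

ρ_ref D = ρ (D + h) → D (ρ_ref − ρ) = ρ h.
D = ρ h/(ρ_ref − ρ) = 2.727 × 1.14 km/(2.763 − 2.727) = 86.4 km.

86.4 km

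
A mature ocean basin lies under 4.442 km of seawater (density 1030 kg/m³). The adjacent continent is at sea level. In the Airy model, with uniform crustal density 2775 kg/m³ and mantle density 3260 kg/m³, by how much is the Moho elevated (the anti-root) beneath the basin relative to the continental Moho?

16 km

By Archimedes' principle applied to the lithosphere: replacing crust with seawater at the top is compensated by replacing crust with mantle at the base: d (ρ_c − ρ_w) = a (ρ_m − ρ_c).
a = d (ρ_c − ρ_w)/(ρ_m − ρ_c) = 4.442 km × 1745/485 = 16 km.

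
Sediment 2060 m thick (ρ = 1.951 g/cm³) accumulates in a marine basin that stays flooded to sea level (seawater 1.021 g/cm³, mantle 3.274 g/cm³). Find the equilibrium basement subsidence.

850 m

Submarine loading: the sediment displaces seawater, and the subsidence is in turn flooded, so s (ρ_m − ρ_w) = t (ρ_sed − ρ_w).
s = 2060 m × (1.951 − 1.021) / (3.274 − 1.021) = 850 m.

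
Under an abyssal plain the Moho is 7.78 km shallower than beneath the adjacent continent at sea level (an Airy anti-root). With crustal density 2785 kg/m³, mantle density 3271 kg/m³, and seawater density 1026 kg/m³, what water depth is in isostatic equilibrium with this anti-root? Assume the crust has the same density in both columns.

2.15 km

Replacing a thickness d of crust by seawater at the top must be balanced by replacing crust with mantle at the base: d (ρ_c − ρ_w) = a (ρ_m − ρ_c).
d = a (ρ_m − ρ_c)/(ρ_c − ρ_w) = 7.78 km × 486/1759 = 2.15 km.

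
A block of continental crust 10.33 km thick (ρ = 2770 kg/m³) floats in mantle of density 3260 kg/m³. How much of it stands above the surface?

1.55 km

Floating equilibrium: submerged depth d = t ρ_obj/ρ_fluid = 10.33 km × 2770/3260 = 8.777 km.
Freeboard = t − d = 10.33 km − 8.777 km = 1.55 km.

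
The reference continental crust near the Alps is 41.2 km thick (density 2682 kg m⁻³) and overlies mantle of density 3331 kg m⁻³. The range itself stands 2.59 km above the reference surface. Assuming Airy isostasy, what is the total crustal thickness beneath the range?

Root depth r = h ρ_c / (ρ_m − ρ_c) = 2.59 km × 2682 / 649 = 10.7 km.
Total thickness = T + h + r = 41.2 km + 2.59 km + 10.7 km = 54.5 km.

54.5 km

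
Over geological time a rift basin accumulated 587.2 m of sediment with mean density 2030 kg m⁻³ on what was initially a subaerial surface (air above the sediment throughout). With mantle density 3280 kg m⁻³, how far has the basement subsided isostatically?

363 m

Subaerial load: s = t ρ_sed / ρ_m = 587.2 m × 2030/3280 = 363 m.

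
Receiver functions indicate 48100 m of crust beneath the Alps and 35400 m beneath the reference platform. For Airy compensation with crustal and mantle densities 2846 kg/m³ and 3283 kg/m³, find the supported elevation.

1690 m

Excess crust Δ = 48100 m − 35400 m = 12700 m, split between elevation h and root r with h + r = Δ.
Airy balance ρ_c h = (ρ_m − ρ_c) r gives r = h ρ_c/(ρ_m − ρ_c), so h (1 + ρ_c/(ρ_m − ρ_c)) = Δ, i.e. h = Δ (ρ_m − ρ_c)/ρ_m.
h = 12700 m × 437/3283 = 1690 m.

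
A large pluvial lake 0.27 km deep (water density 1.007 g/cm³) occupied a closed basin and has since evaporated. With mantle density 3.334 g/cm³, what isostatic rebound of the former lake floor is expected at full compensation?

u = d ρ_w/ρ_m = 0.27 km × 1.007/3.334 = 0.0816 km.

0.0816 km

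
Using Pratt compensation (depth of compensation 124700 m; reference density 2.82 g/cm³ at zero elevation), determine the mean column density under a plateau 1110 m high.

2.8 g/cm³

Pratt balance: ρ_ref D = ρ (D + h).
ρ = ρ_ref D/(D + h) = 2.82 × 124700 m/(124700 m + 1110 m) = 2.8 g/cm³.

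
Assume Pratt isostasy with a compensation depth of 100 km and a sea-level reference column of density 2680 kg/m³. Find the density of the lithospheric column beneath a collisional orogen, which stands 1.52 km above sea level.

2640 kg/m³

Pratt balance: ρ_ref D = ρ (D + h).
ρ = ρ_ref D/(D + h) = 2680 × 100 km/(100 km + 1.52 km) = 2640 kg/m³.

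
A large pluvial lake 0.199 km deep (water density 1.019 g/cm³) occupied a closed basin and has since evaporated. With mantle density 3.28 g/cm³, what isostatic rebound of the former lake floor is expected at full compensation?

0.0618 km

u = d ρ_w/ρ_m = 0.199 km × 1.019/3.28 = 0.0618 km.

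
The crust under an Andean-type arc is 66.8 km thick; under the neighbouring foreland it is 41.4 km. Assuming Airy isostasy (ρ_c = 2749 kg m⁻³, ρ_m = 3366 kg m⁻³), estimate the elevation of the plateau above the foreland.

Excess crust Δ = 66.8 km − 41.4 km = 25.4 km, split between elevation h and root r with h + r = Δ.
Airy balance ρ_c h = (ρ_m − ρ_c) r gives r = h ρ_c/(ρ_m − ρ_c), so h (1 + ρ_c/(ρ_m − ρ_c)) = Δ, i.e. h = Δ (ρ_m − ρ_c)/ρ_m.
h = 25.4 km × 617/3366 = 4.66 km.

4.66 km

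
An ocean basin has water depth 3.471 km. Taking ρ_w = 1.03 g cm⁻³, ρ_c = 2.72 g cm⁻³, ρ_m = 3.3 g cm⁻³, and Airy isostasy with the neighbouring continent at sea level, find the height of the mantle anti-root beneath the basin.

10.1 km

For local isostatic compensation: replacing crust with seawater at the top is compensated by replacing crust with mantle at the base: d (ρ_c − ρ_w) = a (ρ_m − ρ_c).
a = d (ρ_c − ρ_w)/(ρ_m − ρ_c) = 3.471 km × 1.69/0.58 = 10.1 km.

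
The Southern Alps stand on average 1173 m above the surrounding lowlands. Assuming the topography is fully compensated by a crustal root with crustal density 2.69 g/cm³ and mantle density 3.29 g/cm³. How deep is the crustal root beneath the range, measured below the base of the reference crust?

For local isostatic compensation: the weight of the topography is balanced by the buoyancy of the root, ρ_c h = (ρ_m − ρ_c) r.
r = h · ρ_c / (ρ_m − ρ_c) = 1173 m × 2.69 / (3.29 − 2.69) = 5260 m.

5260 m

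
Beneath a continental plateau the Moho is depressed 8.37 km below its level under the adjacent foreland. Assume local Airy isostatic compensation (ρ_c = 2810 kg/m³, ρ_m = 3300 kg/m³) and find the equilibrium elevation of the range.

For local isostatic compensation: ρ_c h = (ρ_m − ρ_c) r.
h = r (ρ_m − ρ_c) / ρ_c = 8.37 km × (3300 − 2810) / 2810 = 1.46 km.

1.46 km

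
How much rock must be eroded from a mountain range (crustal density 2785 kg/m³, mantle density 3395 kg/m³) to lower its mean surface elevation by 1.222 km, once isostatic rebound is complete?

6.8 km

Net drop Δ = e − u = e − e ρ_c/ρ_m = e (ρ_m − ρ_c)/ρ_m.
e = Δ ρ_m/(ρ_m − ρ_c) = 1.222 km × 3395/610 = 6.8 km.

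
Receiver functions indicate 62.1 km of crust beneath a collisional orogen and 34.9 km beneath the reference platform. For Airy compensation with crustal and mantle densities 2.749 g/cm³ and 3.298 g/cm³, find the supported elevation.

Excess crust Δ = 62.1 km − 34.9 km = 27.2 km, split between elevation h and root r with h + r = Δ.
Airy balance ρ_c h = (ρ_m − ρ_c) r gives r = h ρ_c/(ρ_m − ρ_c), so h (1 + ρ_c/(ρ_m − ρ_c)) = Δ, i.e. h = Δ (ρ_m − ρ_c)/ρ_m.
h = 27.2 km × 0.549/3.298 = 4.53 km.

4.53 km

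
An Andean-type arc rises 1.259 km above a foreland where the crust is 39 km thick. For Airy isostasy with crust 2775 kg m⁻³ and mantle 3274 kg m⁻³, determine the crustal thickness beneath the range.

Root depth r = h ρ_c / (ρ_m − ρ_c) = 1.259 km × 2775 / 499 = 7.001 km.
Total thickness = T + h + r = 39 km + 1.259 km + 7.001 km = 47.3 km.

47.3 km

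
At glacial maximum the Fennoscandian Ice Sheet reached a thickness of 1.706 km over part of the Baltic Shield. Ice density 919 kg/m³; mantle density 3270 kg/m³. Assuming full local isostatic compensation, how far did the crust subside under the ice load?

Isostatic balance requires: the ice load ρ_ice t is balanced by mantle displaced below, ρ_m s.
s = t ρ_ice / ρ_m = 1.706 km × 919/3270 = 0.479 km.

0.479 km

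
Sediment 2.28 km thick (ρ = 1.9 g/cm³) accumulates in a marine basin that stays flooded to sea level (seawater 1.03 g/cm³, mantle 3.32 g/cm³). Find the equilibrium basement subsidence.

Submarine loading: the sediment displaces seawater, and the subsidence is in turn flooded, so s (ρ_m − ρ_w) = t (ρ_sed − ρ_w).
s = 2.28 km × (1.9 − 1.03) / (3.32 − 1.03) = 0.866 km.

0.866 km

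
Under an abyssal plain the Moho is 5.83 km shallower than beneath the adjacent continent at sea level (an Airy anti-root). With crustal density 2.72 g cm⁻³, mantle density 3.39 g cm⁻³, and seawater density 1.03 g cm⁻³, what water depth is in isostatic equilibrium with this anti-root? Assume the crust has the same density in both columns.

2.31 km

Replacing a thickness d of crust by seawater at the top must be balanced by replacing crust with mantle at the base: d (ρ_c − ρ_w) = a (ρ_m − ρ_c).
d = a (ρ_m − ρ_c)/(ρ_c − ρ_w) = 5.83 km × 0.67/1.69 = 2.31 km.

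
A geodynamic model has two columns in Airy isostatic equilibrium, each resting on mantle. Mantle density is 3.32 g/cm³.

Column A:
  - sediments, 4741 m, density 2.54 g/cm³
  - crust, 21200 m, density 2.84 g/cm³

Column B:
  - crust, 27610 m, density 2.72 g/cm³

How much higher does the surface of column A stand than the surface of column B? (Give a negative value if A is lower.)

−811 m

For any compensation level in the mantle, the mantle terms cancel and isostasy reduces to e = (Σt_A − Σt_B) − (Σ(ρt)_A − Σ(ρt)_B) / ρ_m.
Σt_A = 25941 m; Σt_B = 27610 m; Σ(ρt)_A = 72250.14; Σ(ρt)_B = 75099.2 (in m·g/cm³).
e = (25941 − 27610) − (72250.14 − 75099.2) / 3.32 = −811 m.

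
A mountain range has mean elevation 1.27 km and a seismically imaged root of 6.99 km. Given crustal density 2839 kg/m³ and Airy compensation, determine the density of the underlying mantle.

3350 kg/m³

Airy balance: ρ_c h = (ρ_m − ρ_c) r → ρ_m = ρ_c (1 + h/r).
ρ_m = 2839 × (1 + 1.27 km/6.99 km) = 3350 kg/m³.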